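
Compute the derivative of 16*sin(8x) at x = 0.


Apply the chain rule to differentiate 16*sin(8x):
d/dx [16*sin(8x)]
= 16 * cos(8x) * d/dx(8x)
= 16 * 8 * cos(8x)
= 128 * cos(8x)
Evaluate at x = 0:
= 128 * cos(0)
= 128 * 1
= 128

128


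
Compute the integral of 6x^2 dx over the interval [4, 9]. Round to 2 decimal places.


Find the antiderivative of 6x^2:
F(x) = 6/3 * x^3
Apply the Fundamental Theorem of Calculus:
F(9) - F(4)
= 6/3 * 9^3 - 6/3 * 4^3
= 6/3 * (729 - 64)
= 6/3 * 665
= 1330 = 1330.00

1330.00


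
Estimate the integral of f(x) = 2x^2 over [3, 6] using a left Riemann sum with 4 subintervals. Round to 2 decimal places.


Left Riemann sum uses left endpoints of each subinterval.
Interval: [3, 6], n = 4
dx = (6 - 3) / 4 = 3/4
Left endpoints: [3, 15/4, 9/2, 21/4]
f values: [18, 225/8, 81/2, 441/8]
Sum = dx * (sum of f values)
= 3/4 * 567/4
= 1701/16 ≈ 106.31

106.31


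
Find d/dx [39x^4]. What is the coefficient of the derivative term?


We apply the power rule: d/dx [ax^n] = a*n * x^(n-1)
d/dx [39x^4]
= 39 * 4 * x^(4-1)
= 156x^3
The coefficient is 156

156


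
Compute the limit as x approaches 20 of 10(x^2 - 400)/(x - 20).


Direct substitution gives 0/0, so we factor the numerator.
Factor: 10(x^2 - 400) = 10 * (x - 20)(x + 20)
Cancel the common factor (x - 20):
10(x^2 - 400)/(x - 20) = 10 * (x + 20)
Now substitute x = 20:
= 10 * (20 + 20) = 400

400


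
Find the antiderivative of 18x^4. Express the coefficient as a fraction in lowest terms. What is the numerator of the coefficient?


Apply the power rule for integration:
integral of ax^n dx = a/(n+1) * x^(n+1) + C
integral of 18x^4 dx
= 18/5 * x^5 + C
The coefficient in lowest terms is 18/5, and its numerator is 18

18


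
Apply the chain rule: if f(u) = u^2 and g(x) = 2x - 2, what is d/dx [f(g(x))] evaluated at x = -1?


Using the chain rule: (f(g(x)))' = f'(g(x)) * g'(x)
First, find g(-1):
g(-1) = 2 * (-1) - 2 = -4
Next, f'(u) = 2u
And g'(x) = 2
So f'(g(-1)) * g'(-1)
= 2 * (-4) * 2
= -16

-16


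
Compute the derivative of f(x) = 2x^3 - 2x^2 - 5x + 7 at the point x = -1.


Differentiate f(x) = 2x^3 - 2x^2 - 5x + 7 term by term:
f'(x) = 6x^2 - 4x - 5
Substitute x = -1:
f'(-1) = 6 * (-1)^2 - 4 * (-1) - 5
= 6 + 4 - 5
= 5

5


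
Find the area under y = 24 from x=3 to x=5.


The area under a constant function y = 24 is a rectangle.
Width = 5 - 3 = 2
Height = 24
Area = width * height
= 2 * 24
= 48

48


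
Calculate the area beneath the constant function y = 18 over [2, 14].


The area under a constant function y = 18 is a rectangle.
Width = 14 - 2 = 12
Height = 18
Area = width * height
= 12 * 18
= 216

216


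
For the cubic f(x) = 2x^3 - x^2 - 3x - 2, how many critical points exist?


Find where f'(x) = 0:
f(x) = 2x^3 - x^2 - 3x - 2
f'(x) = 6x^2 - 2x - 3
This is a quadratic in x. Use the discriminant to count real roots.
Discriminant = (-2)^2 - 4 * 6 * (-3)
= 4 - (-72)
= 76
Since discriminant > 0, f'(x) = 0 has 2 real solutions.
Number of critical points: 2

2


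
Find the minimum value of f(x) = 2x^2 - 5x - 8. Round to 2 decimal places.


For a quadratic f(x) = ax^2 + bx + c with a > 0, the minimum is at the vertex.
Vertex x-coordinate: x = -b/(2a)
x = -(-5) / (2 * 2)
x = 5/4
Substitute back to find the minimum value:
f(5/4) = 2 * (5/4)^2 - 5 * (5/4) - 8
= 25/8 - 25/4 - 8
= -89/8 ≈ -11.13

-11.13


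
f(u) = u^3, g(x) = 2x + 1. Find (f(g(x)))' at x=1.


Using the chain rule: (f(g(x)))' = f'(g(x)) * g'(x)
First, find g(1):
g(1) = 2 * 1 + 1 = 3
Next, f'(u) = 3u^2
And g'(x) = 2
So f'(g(1)) * g'(1)
= 3 * 3^2 * 2
= 3 * 9 * 2
= 54

54


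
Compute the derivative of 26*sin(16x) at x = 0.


Apply the chain rule to differentiate 26*sin(16x):
d/dx [26*sin(16x)]
= 26 * cos(16x) * d/dx(16x)
= 26 * 16 * cos(16x)
= 416 * cos(16x)
Evaluate at x = 0:
= 416 * cos(0)
= 416 * 1
= 416

416


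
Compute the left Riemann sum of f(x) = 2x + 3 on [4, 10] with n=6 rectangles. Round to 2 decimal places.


Left Riemann sum uses left endpoints of each subinterval.
Interval: [4, 10], n = 6
dx = (10 - 4) / 6 = 1
Left endpoints: [4, 5, 6, 7, 8, 9]
f values: [11, 13, 15, 17, 19, 21]
Sum = dx * (sum of f values)
= 1 * 96
= 96 = 96.00

96.00


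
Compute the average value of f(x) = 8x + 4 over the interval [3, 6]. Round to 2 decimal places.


Average value = 1/(b-a) * integral from a to b of f(x) dx
First compute the integral of 8x + 4:
F(x) = 4x^2 + 4x
F(6) = 4 * 36 + 4 * 6 = 168
F(3) = 4 * 9 + 4 * 3 = 48
Integral = 168 - 48 = 120
Average = 120 / (6 - 3) = 120 / 3
= 40 = 40.00

40.00


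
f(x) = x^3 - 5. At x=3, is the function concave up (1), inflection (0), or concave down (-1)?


Concavity is determined by the sign of f''(x).
f(x) = x^3 - 5
f'(x) = 3x^2
f''(x) = 6x
f''(3) = 6 * 3 + 0
= 18 + 0
= 18
Since f''(3) > 0, the function is concave up (1)

1


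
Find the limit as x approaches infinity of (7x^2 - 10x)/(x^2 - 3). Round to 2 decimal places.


For limits at infinity with equal-degree polynomials,
we compare leading coefficients.
Numerator leading term: 7x^2
Denominator leading term: x^2
Divide both by x^2:
lim = (7 - 10/x) / (1 - 3/x^2)
As x -> infinity, the 1/x and 1/x^2 terms vanish:
= 7/1 = 7 = 7.00

7.00


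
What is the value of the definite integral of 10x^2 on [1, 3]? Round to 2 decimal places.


Find the antiderivative of 10x^2:
F(x) = 10/3 * x^3
Apply the Fundamental Theorem of Calculus:
F(3) - F(1)
= 10/3 * 3^3 - 10/3 * 1^3
= 10/3 * (27 - 1)
= 10/3 * 26
= 260/3 ≈ 86.67

86.67


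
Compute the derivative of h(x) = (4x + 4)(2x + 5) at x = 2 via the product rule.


Let u(x) = 4x + 4 and v(x) = 2x + 5
u'(x) = 4
v'(x) = 2
Product rule: h'(x) = u'(x)*v(x) + u(x)*v'(x)
= 4 * (2x + 5) + (4x + 4) * 2
At x = 2:
u(2) = 4 * 2 + 4 = 12
v(2) = 2 * 2 + 5 = 9
h'(2) = 4 * 9 + 12 * 2
= 36 + 24
= 60

60


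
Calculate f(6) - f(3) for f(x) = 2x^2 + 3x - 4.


Net change = f(b) - f(a)
f(x) = 2x^2 + 3x - 4
Compute f(6):
f(6) = 2 * 6^2 + 3 * 6 - 4
= 72 + 18 - 4
= 86
Compute f(3):
f(3) = 2 * 3^2 + 3 * 3 - 4
= 18 + 9 - 4
= 23
Net change = 86 - 23 = 63

63


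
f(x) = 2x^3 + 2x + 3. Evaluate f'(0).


Differentiate f(x) = 2x^3 + 2x + 3 term by term:
f'(x) = 6x^2 + 2
Substitute x = 0:
f'(0) = 6 * 0^2 + 0 * 0 + 2
= 0 + 0 + 2
= 2

2


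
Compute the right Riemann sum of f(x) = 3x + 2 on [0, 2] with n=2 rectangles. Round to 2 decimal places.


Right Riemann sum uses right endpoints of each subinterval.
Interval: [0, 2], n = 2
dx = (2 - 0) / 2 = 1
Right endpoints: [1, 2]
f values: [5, 8]
Sum = dx * (sum of f values)
= 1 * 13
= 13 = 13.00

13.00


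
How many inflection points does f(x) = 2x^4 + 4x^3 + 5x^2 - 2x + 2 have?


Inflection points occur where f''(x) = 0 and concavity changes.
f(x) = 2x^4 + 4x^3 + 5x^2 - 2x + 2
f'(x) = 8x^3 + 12x^2 + 10x - 2
f''(x) = 24x^2 + 24x + 10
This is a quadratic in x. Use the discriminant to count real roots.
Discriminant = (24)^2 - 4 * 24 * 10
= 576 - 960
= -384
Since discriminant < 0, f''(x) = 0 has no real solutions.
Number of inflection points: 0

0


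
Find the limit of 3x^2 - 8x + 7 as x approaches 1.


Since polynomials are continuous, we use direct substitution.
lim(x->1) of 3x^2 - 8x + 7
= 3 * 1^2 - 8 * 1 + 7
= 3 - 8 + 7
= 2

2


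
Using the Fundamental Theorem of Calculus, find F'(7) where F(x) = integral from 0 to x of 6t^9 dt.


By the Fundamental Theorem of Calculus (Part 1):
If F(x) = integral from 0 to x of f(t) dt, then F'(x) = f(x)
Here f(t) = 6t^9
So F'(x) = 6x^9
Evaluate at x = 7:
F'(7) = 6 * 7^9
= 6 * 40353607
= 242121642

242121642


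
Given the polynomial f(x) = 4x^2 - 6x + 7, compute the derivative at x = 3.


Differentiate term by term using power and sum rules:
f(x) = 4x^2 - 6x + 7
f'(x) = 8x - 6
Substitute x = 3:
f'(3) = 8 * 3 - 6
= 24 - 6
= 18

18


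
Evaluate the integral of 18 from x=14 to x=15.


The integral of a constant k over [a, b] equals k * (b - a).
integral from 14 to 15 of 18 dx
= 18 * (15 - 14)
= 18 * 1
= 18

18


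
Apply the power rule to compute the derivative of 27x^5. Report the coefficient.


We apply the power rule: d/dx [ax^n] = a*n * x^(n-1)
d/dx [27x^5]
= 27 * 5 * x^(5-1)
= 135x^4
The coefficient is 135

135


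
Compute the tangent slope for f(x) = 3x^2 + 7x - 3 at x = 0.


The slope of the tangent line equals f'(x) at the point.
f(x) = 3x^2 + 7x - 3
f'(x) = 6x + 7
At x = 0:
f'(0) = 6 * 0 + 7
= 0 + 7
= 7

7


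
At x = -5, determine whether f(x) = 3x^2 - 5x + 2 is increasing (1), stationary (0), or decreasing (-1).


Compute f'(x) to determine behavior:
f'(x) = 6x - 5
f'(-5) = 6 * (-5) - 5
= -30 - 5
= -35
Since f'(-5) < 0, the function is decreasing (-1)

-1


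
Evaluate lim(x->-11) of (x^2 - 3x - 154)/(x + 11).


Direct substitution gives 0/0, so we factor the numerator.
Factor: (x^2 - 3x - 154) = (x + 11)(x - 14)
Cancel the common factor (x + 11):
(x^2 - 3x - 154)/(x + 11) = (x - 14)
Now substitute x = -11:
= (-11) - (14) = -25

-25


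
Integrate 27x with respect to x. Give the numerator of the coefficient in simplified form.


Apply the power rule for integration:
integral of ax^n dx = a/(n+1) * x^(n+1) + C
integral of 27x dx
= 27/2 * x^2 + C
The coefficient in lowest terms is 27/2, and its numerator is 27

27


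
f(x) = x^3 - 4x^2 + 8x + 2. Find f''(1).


First derivative:
f'(x) = 3x^2 - 8x + 8
Second derivative:
f''(x) = 6x - 8
Substitute x = 1:
f''(1) = 6 * 1 - 8
= 6 - 8
= -2

-2


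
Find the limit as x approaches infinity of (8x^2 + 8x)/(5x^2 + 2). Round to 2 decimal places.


For limits at infinity with equal-degree polynomials,
we compare leading coefficients.
Numerator leading term: 8x^2
Denominator leading term: 5x^2
Divide both by x^2:
lim = (8 + 8/x) / (5 + 2/x^2)
As x -> infinity, the 1/x and 1/x^2 terms vanish:
= 8/5 = 1.60

1.60


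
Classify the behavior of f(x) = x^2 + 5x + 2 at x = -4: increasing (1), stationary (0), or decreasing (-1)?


Compute f'(x) to determine behavior:
f'(x) = 2x + 5
f'(-4) = 2 * (-4) + 5
= -8 + 5
= -3
Since f'(-4) < 0, the function is decreasing (-1)

-1


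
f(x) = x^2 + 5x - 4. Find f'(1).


Differentiate term by term using power and sum rules:
f(x) = x^2 + 5x - 4
f'(x) = 2x + 5
Substitute x = 1:
f'(1) = 2 * 1 + 5
= 2 + 5
= 7

7


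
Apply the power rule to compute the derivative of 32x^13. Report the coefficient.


We apply the power rule: d/dx [ax^n] = a*n * x^(n-1)
d/dx [32x^13]
= 32 * 13 * x^(13-1)
= 416x^12
The coefficient is 416

416


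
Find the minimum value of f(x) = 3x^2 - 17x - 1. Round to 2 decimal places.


For a quadratic f(x) = ax^2 + bx + c with a > 0, the minimum is at the vertex.
Vertex x-coordinate: x = -b/(2a)
x = -(-17) / (2 * 3)
x = 17/6
Substitute back to find the minimum value:
f(17/6) = 3 * (17/6)^2 - 17 * (17/6) - 1
= 289/12 - 289/6 - 1
= -301/12 ≈ -25.08

-25.08


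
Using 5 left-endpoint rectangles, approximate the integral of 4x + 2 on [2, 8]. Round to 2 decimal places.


Left Riemann sum uses left endpoints of each subinterval.
Interval: [2, 8], n = 5
dx = (8 - 2) / 5 = 6/5
Left endpoints: [2, 16/5, 22/5, 28/5, 34/5]
f values: [10, 74/5, 98/5, 122/5, 146/5]
Sum = dx * (sum of f values)
= 6/5 * 98
= 588/5 = 117.60

117.60


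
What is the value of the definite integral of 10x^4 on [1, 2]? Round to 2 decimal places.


Find the antiderivative of 10x^4:
F(x) = 10/5 * x^5
Apply the Fundamental Theorem of Calculus:
F(2) - F(1)
= 10/5 * 2^5 - 10/5 * 1^5
= 10/5 * (32 - 1)
= 10/5 * 31
= 62 = 62.00

62.00


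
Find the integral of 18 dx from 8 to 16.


The integral of a constant k over [a, b] equals k * (b - a).
integral from 8 to 16 of 18 dx
= 18 * (16 - 8)
= 18 * 8
= 144

144


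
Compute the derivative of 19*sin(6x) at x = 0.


Apply the chain rule to differentiate 19*sin(6x):
d/dx [19*sin(6x)]
= 19 * cos(6x) * d/dx(6x)
= 19 * 6 * cos(6x)
= 114 * cos(6x)
Evaluate at x = 0:
= 114 * cos(0)
= 114 * 1
= 114

114


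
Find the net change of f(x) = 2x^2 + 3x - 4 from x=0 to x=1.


Net change = f(b) - f(a)
f(x) = 2x^2 + 3x - 4
Compute f(1):
f(1) = 2 * 1^2 + 3 * 1 - 4
= 2 + 3 - 4
= 1
Compute f(0):
f(0) = 2 * 0^2 + 3 * 0 - 4
= 0 + 0 - 4
= -4
Net change = 1 - (-4) = 5

5


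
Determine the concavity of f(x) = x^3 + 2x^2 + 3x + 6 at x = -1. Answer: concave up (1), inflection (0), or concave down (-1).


Concavity is determined by the sign of f''(x).
f(x) = x^3 + 2x^2 + 3x + 6
f'(x) = 3x^2 + 4x + 3
f''(x) = 6x + 4
f''(-1) = 6 * (-1) + 4
= -6 + 4
= -2
Since f''(-1) < 0, the function is concave down (-1)

-1


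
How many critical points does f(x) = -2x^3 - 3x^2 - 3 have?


Find where f'(x) = 0:
f(x) = -2x^3 - 3x^2 - 3
f'(x) = -6x^2 - 6x
This is a quadratic in x. Use the discriminant to count real roots.
Discriminant = (-6)^2 - 4 * (-6) * 0
= 36 - 0
= 36
Since discriminant > 0, f'(x) = 0 has 2 real solutions.
Number of critical points: 2

2


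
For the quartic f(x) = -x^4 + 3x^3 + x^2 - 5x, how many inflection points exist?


Inflection points occur where f''(x) = 0 and concavity changes.
f(x) = -x^4 + 3x^3 + x^2 - 5x
f'(x) = -4x^3 + 9x^2 + 2x - 5
f''(x) = -12x^2 + 18x + 2
This is a quadratic in x. Use the discriminant to count real roots.
Discriminant = (18)^2 - 4 * (-12) * 2
= 324 - (-96)
= 420
Since discriminant > 0, f''(x) = 0 has 2 distinct real solutions.
A quadratic with two distinct real roots changes sign at each root, so concavity changes at both.
Number of inflection points: 2

2


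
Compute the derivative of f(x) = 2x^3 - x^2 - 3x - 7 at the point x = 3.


Differentiate f(x) = 2x^3 - x^2 - 3x - 7 term by term:
f'(x) = 6x^2 - 2x - 3
Substitute x = 3:
f'(3) = 6 * 3^2 - 2 * 3 - 3
= 54 - 6 - 3
= 45

45


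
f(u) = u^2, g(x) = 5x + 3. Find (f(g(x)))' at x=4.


Using the chain rule: (f(g(x)))' = f'(g(x)) * g'(x)
First, find g(4):
g(4) = 5 * 4 + 3 = 23
Next, f'(u) = 2u
And g'(x) = 5
So f'(g(4)) * g'(4)
= 2 * 23 * 5
= 230

230


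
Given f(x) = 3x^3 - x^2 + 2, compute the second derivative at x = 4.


First derivative:
f'(x) = 9x^2 - 2x
Second derivative:
f''(x) = 18x - 2
Substitute x = 4:
f''(4) = 18 * 4 - 2
= 72 - 2
= 70

70


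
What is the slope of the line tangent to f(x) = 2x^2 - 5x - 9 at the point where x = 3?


The slope of the tangent line equals f'(x) at the point.
f(x) = 2x^2 - 5x - 9
f'(x) = 4x - 5
At x = 3:
f'(3) = 4 * 3 - 5
= 12 - 5
= 7

7


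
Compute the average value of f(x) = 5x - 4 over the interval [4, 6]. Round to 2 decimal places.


Average value = 1/(b-a) * integral from a to b of f(x) dx
First compute the integral of 5x - 4:
F(x) = (5/2)x^2 - 4x
F(6) = 5/2 * 36 - 4 * 6 = 66
F(4) = 5/2 * 16 - 4 * 4 = 24
Integral = 66 - 24 = 42
Average = 42 / (6 - 4) = 42 / 2
= 21 = 21.00

21.00


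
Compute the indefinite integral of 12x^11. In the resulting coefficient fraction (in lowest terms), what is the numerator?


Apply the power rule for integration:
integral of ax^n dx = a/(n+1) * x^(n+1) + C
integral of 12x^11 dx
= 12/12 * x^12 + C
= 1 * x^12 + C
The coefficient in lowest terms is 1 = 1/1, so its numerator is 1

1


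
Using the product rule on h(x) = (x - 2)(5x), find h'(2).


Let u(x) = x - 2 and v(x) = 5x
u'(x) = 1
v'(x) = 5
Product rule: h'(x) = u'(x)*v(x) + u(x)*v'(x)
= 1 * (5x) + (x - 2) * 5
At x = 2:
u(2) = 1 * 2 - 2 = 0
v(2) = 5 * 2 + 0 = 10
h'(2) = 1 * 10 + 0 * 5
= 10 + 0
= 10

10


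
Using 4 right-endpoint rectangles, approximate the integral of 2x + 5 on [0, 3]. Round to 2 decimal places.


Right Riemann sum uses right endpoints of each subinterval.
Interval: [0, 3], n = 4
dx = (3 - 0) / 4 = 3/4
Right endpoints: [3/4, 3/2, 9/4, 3]
f values: [13/2, 8, 19/2, 11]
Sum = dx * (sum of f values)
= 3/4 * 35
= 105/4 = 26.25

26.25


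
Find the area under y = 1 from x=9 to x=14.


The area under a constant function y = 1 is a rectangle.
Width = 14 - 9 = 5
Height = 1
Area = width * height
= 5 * 1
= 5

5


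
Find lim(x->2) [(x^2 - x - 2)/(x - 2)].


Direct substitution gives 0/0, so we factor the numerator.
Factor: (x^2 - x - 2) = (x - 2)(x + 1)
Cancel the common factor (x - 2):
(x^2 - x - 2)/(x - 2) = (x + 1)
Now substitute x = 2:
= (2) - (-1) = 3

3


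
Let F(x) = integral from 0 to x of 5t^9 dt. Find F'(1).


By the Fundamental Theorem of Calculus (Part 1):
If F(x) = integral from 0 to x of f(t) dt, then F'(x) = f(x)
Here f(t) = 5t^9
So F'(x) = 5x^9
Evaluate at x = 1:
F'(1) = 5 * 1^9
= 5 * 1
= 5

5


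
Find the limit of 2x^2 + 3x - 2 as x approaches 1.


Since polynomials are continuous, we use direct substitution.
lim(x->1) of 2x^2 + 3x - 2
= 2 * 1^2 + 3 * 1 - 2
= 2 + 3 - 2
= 3

3


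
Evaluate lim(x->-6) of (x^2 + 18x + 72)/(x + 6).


Direct substitution gives 0/0, so we factor the numerator.
Factor: (x^2 + 18x + 72) = (x + 6)(x + 12)
Cancel the common factor (x + 6):
(x^2 + 18x + 72)/(x + 6) = (x + 12)
Now substitute x = -6:
= (-6) - (-12) = 6

6


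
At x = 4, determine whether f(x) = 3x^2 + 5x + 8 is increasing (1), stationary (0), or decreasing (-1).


Compute f'(x) to determine behavior:
f'(x) = 6x + 5
f'(4) = 6 * 4 + 5
= 24 + 5
= 29
Since f'(4) > 0, the function is increasing (1)

1


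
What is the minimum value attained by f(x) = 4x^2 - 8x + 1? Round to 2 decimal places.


For a quadratic f(x) = ax^2 + bx + c with a > 0, the minimum is at the vertex.
Vertex x-coordinate: x = -b/(2a)
x = -(-8) / (2 * 4)
x = 8/8 = 1
Substitute back to find the minimum value:
f(1) = 4 * 1^2 - 8 * 1 + 1
= 4 - 8 + 1
= -3 = -3.00

-3.00


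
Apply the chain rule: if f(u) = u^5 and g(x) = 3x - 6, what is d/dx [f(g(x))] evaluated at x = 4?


Using the chain rule: (f(g(x)))' = f'(g(x)) * g'(x)
First, find g(4):
g(4) = 3 * 4 - 6 = 6
Next, f'(u) = 5u^4
And g'(x) = 3
So f'(g(4)) * g'(4)
= 5 * 6^4 * 3
= 5 * 1296 * 3
= 19440

19440


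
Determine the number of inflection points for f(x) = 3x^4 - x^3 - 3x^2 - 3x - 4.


Inflection points occur where f''(x) = 0 and concavity changes.
f(x) = 3x^4 - x^3 - 3x^2 - 3x - 4
f'(x) = 12x^3 - 3x^2 - 6x - 3
f''(x) = 36x^2 - 6x - 6
This is a quadratic in x. Use the discriminant to count real roots.
Discriminant = (-6)^2 - 4 * 36 * (-6)
= 36 - (-864)
= 900
Since discriminant > 0, f''(x) = 0 has 2 distinct real solutions.
A quadratic with two distinct real roots changes sign at each root, so concavity changes at both.
Number of inflection points: 2

2


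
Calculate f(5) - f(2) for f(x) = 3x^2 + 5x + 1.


Net change = f(b) - f(a)
f(x) = 3x^2 + 5x + 1
Compute f(5):
f(5) = 3 * 5^2 + 5 * 5 + 1
= 75 + 25 + 1
= 101
Compute f(2):
f(2) = 3 * 2^2 + 5 * 2 + 1
= 12 + 10 + 1
= 23
Net change = 101 - 23 = 78

78


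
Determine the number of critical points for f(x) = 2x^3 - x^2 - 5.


Find where f'(x) = 0:
f(x) = 2x^3 - x^2 - 5
f'(x) = 6x^2 - 2x
This is a quadratic in x. Use the discriminant to count real roots.
Discriminant = (-2)^2 - 4 * 6 * 0
= 4 - 0
= 4
Since discriminant > 0, f'(x) = 0 has 2 real solutions.
Number of critical points: 2

2


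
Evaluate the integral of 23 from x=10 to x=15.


The integral of a constant k over [a, b] equals k * (b - a).
integral from 10 to 15 of 23 dx
= 23 * (15 - 10)
= 23 * 5
= 115

115


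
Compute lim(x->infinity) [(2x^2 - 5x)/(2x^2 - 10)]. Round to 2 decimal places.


For limits at infinity with equal-degree polynomials,
we compare leading coefficients.
Numerator leading term: 2x^2
Denominator leading term: 2x^2
Divide both by x^2:
lim = (2 - 5/x) / (2 - 10/x^2)
As x -> infinity, the 1/x and 1/x^2 terms vanish:
= 2/2 = 1 = 1.00

1.00


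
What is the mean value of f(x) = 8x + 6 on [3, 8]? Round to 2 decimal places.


Average value = 1/(b-a) * integral from a to b of f(x) dx
First compute the integral of 8x + 6:
F(x) = 4x^2 + 6x
F(8) = 4 * 64 + 6 * 8 = 304
F(3) = 4 * 9 + 6 * 3 = 54
Integral = 304 - 54 = 250
Average = 250 / (8 - 3) = 250 / 5
= 50 = 50.00

50.00


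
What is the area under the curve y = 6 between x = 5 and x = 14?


The area under a constant function y = 6 is a rectangle.
Width = 14 - 5 = 9
Height = 6
Area = width * height
= 9 * 6
= 54

54


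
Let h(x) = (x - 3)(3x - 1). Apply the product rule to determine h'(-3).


Let u(x) = x - 3 and v(x) = 3x - 1
u'(x) = 1
v'(x) = 3
Product rule: h'(x) = u'(x)*v(x) + u(x)*v'(x)
= 1 * (3x - 1) + (x - 3) * 3
At x = -3:
u(-3) = 1 * (-3) - 3 = -6
v(-3) = 3 * (-3) - 1 = -10
h'(-3) = 1 * (-10) + (-6) * 3
= -10 - 18
= -28

-28


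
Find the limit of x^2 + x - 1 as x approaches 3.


Since polynomials are continuous, we use direct substitution.
lim(x->3) of x^2 + x - 1
= 1 * 3^2 + 1 * 3 - 1
= 9 + 3 - 1
= 11

11


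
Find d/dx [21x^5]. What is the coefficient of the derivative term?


We apply the power rule: d/dx [ax^n] = a*n * x^(n-1)
d/dx [21x^5]
= 21 * 5 * x^(5-1)
= 105x^4
The coefficient is 105

105


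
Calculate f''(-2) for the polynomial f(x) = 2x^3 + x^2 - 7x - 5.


First derivative:
f'(x) = 6x^2 + 2x - 7
Second derivative:
f''(x) = 12x + 2
Substitute x = -2:
f''(-2) = 12 * (-2) + 2
= -24 + 2
= -22

-22


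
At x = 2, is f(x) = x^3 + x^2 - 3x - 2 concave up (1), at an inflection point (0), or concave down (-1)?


Concavity is determined by the sign of f''(x).
f(x) = x^3 + x^2 - 3x - 2
f'(x) = 3x^2 + 2x - 3
f''(x) = 6x + 2
f''(2) = 6 * 2 + 2
= 12 + 2
= 14
Since f''(2) > 0, the function is concave up (1)

1


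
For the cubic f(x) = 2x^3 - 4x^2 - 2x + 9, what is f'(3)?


Differentiate f(x) = 2x^3 - 4x^2 - 2x + 9 term by term:
f'(x) = 6x^2 - 8x - 2
Substitute x = 3:
f'(3) = 6 * 3^2 - 8 * 3 - 2
= 54 - 24 - 2
= 28

28


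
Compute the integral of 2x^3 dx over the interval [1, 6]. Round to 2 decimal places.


Find the antiderivative of 2x^3:
F(x) = 2/4 * x^4
Apply the Fundamental Theorem of Calculus:
F(6) - F(1)
= 2/4 * 6^4 - 2/4 * 1^4
= 2/4 * (1296 - 1)
= 2/4 * 1295
= 1295/2 = 647.50

647.50


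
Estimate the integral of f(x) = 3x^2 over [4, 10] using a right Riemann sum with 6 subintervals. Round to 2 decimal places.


Right Riemann sum uses right endpoints of each subinterval.
Interval: [4, 10], n = 6
dx = (10 - 4) / 6 = 1
Right endpoints: [5, 6, 7, 8, 9, 10]
f values: [75, 108, 147, 192, 243, 300]
Sum = dx * (sum of f values)
= 1 * 1065
= 1065 = 1065.00

1065.00


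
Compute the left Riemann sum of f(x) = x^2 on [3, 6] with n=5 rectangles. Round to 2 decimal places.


Left Riemann sum uses left endpoints of each subinterval.
Interval: [3, 6], n = 5
dx = (6 - 3) / 5 = 3/5
Left endpoints: [3, 18/5, 21/5, 24/5, 27/5]
f values: [9, 324/25, 441/25, 576/25, 729/25]
Sum = dx * (sum of f values)
= 3/5 * 459/5
= 1377/25 = 55.08

55.08


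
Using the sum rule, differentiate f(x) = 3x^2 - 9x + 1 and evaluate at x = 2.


Differentiate term by term using power and sum rules:
f(x) = 3x^2 - 9x + 1
f'(x) = 6x - 9
Substitute x = 2:
f'(2) = 6 * 2 - 9
= 12 - 9
= 3

3


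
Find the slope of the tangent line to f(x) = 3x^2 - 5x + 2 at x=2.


The slope of the tangent line equals f'(x) at the point.
f(x) = 3x^2 - 5x + 2
f'(x) = 6x - 5
At x = 2:
f'(2) = 6 * 2 - 5
= 12 - 5
= 7

7


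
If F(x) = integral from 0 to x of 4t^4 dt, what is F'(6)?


By the Fundamental Theorem of Calculus (Part 1):
If F(x) = integral from 0 to x of f(t) dt, then F'(x) = f(x)
Here f(t) = 4t^4
So F'(x) = 4x^4
Evaluate at x = 6:
F'(6) = 4 * 6^4
= 4 * 1296
= 5184

5184


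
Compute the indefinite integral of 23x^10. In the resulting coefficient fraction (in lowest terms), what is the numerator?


Apply the power rule for integration:
integral of ax^n dx = a/(n+1) * x^(n+1) + C
integral of 23x^10 dx
= 23/11 * x^11 + C
The coefficient in lowest terms is 23/11, and its numerator is 23

23


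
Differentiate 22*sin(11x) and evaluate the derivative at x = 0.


Apply the chain rule to differentiate 22*sin(11x):
d/dx [22*sin(11x)]
= 22 * cos(11x) * d/dx(11x)
= 22 * 11 * cos(11x)
= 242 * cos(11x)
Evaluate at x = 0:
= 242 * cos(0)
= 242 * 1
= 242

242


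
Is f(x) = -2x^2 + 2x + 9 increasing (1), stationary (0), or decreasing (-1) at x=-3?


Compute f'(x) to determine behavior:
f'(x) = -4x + 2
f'(-3) = -4 * (-3) + 2
= 12 + 2
= 14
Since f'(-3) > 0, the function is increasing (1)

1


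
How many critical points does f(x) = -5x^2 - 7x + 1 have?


Find where f'(x) = 0:
f'(x) = -10x - 7
Set f'(x) = 0:
-10x - 7 = 0
x = 7 / (-10) = -7/10
This is a linear equation in x, so there is exactly one solution.
Number of critical points: 1

1


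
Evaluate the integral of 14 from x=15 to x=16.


The integral of a constant k over [a, b] equals k * (b - a).
integral from 15 to 16 of 14 dx
= 14 * (16 - 15)
= 14 * 1
= 14

14


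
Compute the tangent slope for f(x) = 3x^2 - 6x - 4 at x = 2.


The slope of the tangent line equals f'(x) at the point.
f(x) = 3x^2 - 6x - 4
f'(x) = 6x - 6
At x = 2:
f'(2) = 6 * 2 - 6
= 12 - 6
= 6

6


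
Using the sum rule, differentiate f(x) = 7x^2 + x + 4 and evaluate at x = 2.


Differentiate term by term using power and sum rules:
f(x) = 7x^2 + x + 4
f'(x) = 14x + 1
Substitute x = 2:
f'(2) = 14 * 2 + 1
= 28 + 1
= 29

29


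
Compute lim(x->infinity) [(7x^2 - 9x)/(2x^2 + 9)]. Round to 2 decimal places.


For limits at infinity with equal-degree polynomials,
we compare leading coefficients.
Numerator leading term: 7x^2
Denominator leading term: 2x^2
Divide both by x^2:
lim = (7 - 9/x) / (2 + 9/x^2)
As x -> infinity, the 1/x and 1/x^2 terms vanish:
= 7/2 = 3.50

3.50


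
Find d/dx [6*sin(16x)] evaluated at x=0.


Apply the chain rule to differentiate 6*sin(16x):
d/dx [6*sin(16x)]
= 6 * cos(16x) * d/dx(16x)
= 6 * 16 * cos(16x)
= 96 * cos(16x)
Evaluate at x = 0:
= 96 * cos(0)
= 96 * 1
= 96

96


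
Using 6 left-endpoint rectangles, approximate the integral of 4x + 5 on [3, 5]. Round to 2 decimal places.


Left Riemann sum uses left endpoints of each subinterval.
Interval: [3, 5], n = 6
dx = (5 - 3) / 6 = 1/3
Left endpoints: [3, 10/3, 11/3, 4, 13/3, 14/3]
f values: [17, 55/3, 59/3, 21, 67/3, 71/3]
Sum = dx * (sum of f values)
= 1/3 * 122
= 122/3 ≈ 40.67

40.67


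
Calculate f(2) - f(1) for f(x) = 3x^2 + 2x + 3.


Net change = f(b) - f(a)
f(x) = 3x^2 + 2x + 3
Compute f(2):
f(2) = 3 * 2^2 + 2 * 2 + 3
= 12 + 4 + 3
= 19
Compute f(1):
f(1) = 3 * 1^2 + 2 * 1 + 3
= 3 + 2 + 3
= 8
Net change = 19 - 8 = 11

11


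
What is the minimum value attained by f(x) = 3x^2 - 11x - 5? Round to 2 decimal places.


For a quadratic f(x) = ax^2 + bx + c with a > 0, the minimum is at the vertex.
Vertex x-coordinate: x = -b/(2a)
x = -(-11) / (2 * 3)
x = 11/6
Substitute back to find the minimum value:
f(11/6) = 3 * (11/6)^2 - 11 * (11/6) - 5
= 121/12 - 121/6 - 5
= -181/12 ≈ -15.08

-15.08


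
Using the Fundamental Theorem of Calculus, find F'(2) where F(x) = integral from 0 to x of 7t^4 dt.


By the Fundamental Theorem of Calculus (Part 1):
If F(x) = integral from 0 to x of f(t) dt, then F'(x) = f(x)
Here f(t) = 7t^4
So F'(x) = 7x^4
Evaluate at x = 2:
F'(2) = 7 * 2^4
= 7 * 16
= 112

112


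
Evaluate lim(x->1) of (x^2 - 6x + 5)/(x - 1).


Direct substitution gives 0/0, so we factor the numerator.
Factor: (x^2 - 6x + 5) = (x - 1)(x - 5)
Cancel the common factor (x - 1):
(x^2 - 6x + 5)/(x - 1) = (x - 5)
Now substitute x = 1:
= (1) - (5) = -4

-4


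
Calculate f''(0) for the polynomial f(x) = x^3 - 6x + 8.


First derivative:
f'(x) = 3x^2 - 6
Second derivative:
f''(x) = 6x
Substitute x = 0:
f''(0) = 6 * 0 + 0
= 0 + 0
= 0

0


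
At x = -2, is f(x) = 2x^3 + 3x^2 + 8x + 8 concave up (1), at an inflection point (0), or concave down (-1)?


Concavity is determined by the sign of f''(x).
f(x) = 2x^3 + 3x^2 + 8x + 8
f'(x) = 6x^2 + 6x + 8
f''(x) = 12x + 6
f''(-2) = 12 * (-2) + 6
= -24 + 6
= -18
Since f''(-2) < 0, the function is concave down (-1)

-1


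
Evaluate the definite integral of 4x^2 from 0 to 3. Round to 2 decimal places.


Find the antiderivative of 4x^2:
F(x) = 4/3 * x^3
Apply the Fundamental Theorem of Calculus:
F(3) - F(0)
= 4/3 * 3^3 - 4/3 * 0^3
= 4/3 * (27 - 0)
= 4/3 * 27
= 36 = 36.00

36.00


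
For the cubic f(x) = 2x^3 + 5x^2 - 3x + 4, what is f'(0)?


Differentiate f(x) = 2x^3 + 5x^2 - 3x + 4 term by term:
f'(x) = 6x^2 + 10x - 3
Substitute x = 0:
f'(0) = 6 * 0^2 + 10 * 0 - 3
= 0 + 0 - 3
= -3

-3


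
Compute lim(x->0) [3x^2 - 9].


Since polynomials are continuous, we use direct substitution.
lim(x->0) of 3x^2 - 9
= 3 * 0^2 + 0 * 0 - 9
= 0 + 0 - 9
= -9

-9


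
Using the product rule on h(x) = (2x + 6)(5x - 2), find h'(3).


Let u(x) = 2x + 6 and v(x) = 5x - 2
u'(x) = 2
v'(x) = 5
Product rule: h'(x) = u'(x)*v(x) + u(x)*v'(x)
= 2 * (5x - 2) + (2x + 6) * 5
At x = 3:
u(3) = 2 * 3 + 6 = 12
v(3) = 5 * 3 - 2 = 13
h'(3) = 2 * 13 + 12 * 5
= 26 + 60
= 86

86


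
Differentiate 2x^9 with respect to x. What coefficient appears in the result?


We apply the power rule: d/dx [ax^n] = a*n * x^(n-1)
d/dx [2x^9]
= 2 * 9 * x^(9-1)
= 18x^8
The coefficient is 18

18


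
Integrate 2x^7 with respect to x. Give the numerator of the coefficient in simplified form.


Apply the power rule for integration:
integral of ax^n dx = a/(n+1) * x^(n+1) + C
integral of 2x^7 dx
= 2/8 * x^8 + C
= 1/4 * x^8 + C
The coefficient in lowest terms is 1/4, and its numerator is 1

1


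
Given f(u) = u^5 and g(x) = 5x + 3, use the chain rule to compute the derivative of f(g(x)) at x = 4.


Using the chain rule: (f(g(x)))' = f'(g(x)) * g'(x)
First, find g(4):
g(4) = 5 * 4 + 3 = 23
Next, f'(u) = 5u^4
And g'(x) = 5
So f'(g(4)) * g'(4)
= 5 * 23^4 * 5
= 5 * 279841 * 5
= 6996025

6996025


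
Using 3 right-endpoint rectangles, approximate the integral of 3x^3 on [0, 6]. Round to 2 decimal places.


Right Riemann sum uses right endpoints of each subinterval.
Interval: [0, 6], n = 3
dx = (6 - 0) / 3 = 2
Right endpoints: [2, 4, 6]
f values: [24, 192, 648]
Sum = dx * (sum of f values)
= 2 * 864
= 1728 = 1728.00

1728.00


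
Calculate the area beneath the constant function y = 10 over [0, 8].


The area under a constant function y = 10 is a rectangle.
Width = 8 - 0 = 8
Height = 10
Area = width * height
= 8 * 10
= 80

80


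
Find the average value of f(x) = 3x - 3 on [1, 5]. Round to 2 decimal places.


Average value = 1/(b-a) * integral from a to b of f(x) dx
First compute the integral of 3x - 3:
F(x) = (3/2)x^2 - 3x
F(5) = 3/2 * 25 - 3 * 5 = 45/2
F(1) = 3/2 * 1 - 3 * 1 = -3/2
Integral = 45/2 - (-3/2) = 24
Average = 24 / (5 - 1) = 24 / 4
= 6 = 6.00

6.00


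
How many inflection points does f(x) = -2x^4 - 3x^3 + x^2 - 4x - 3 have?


Inflection points occur where f''(x) = 0 and concavity changes.
f(x) = -2x^4 - 3x^3 + x^2 - 4x - 3
f'(x) = -8x^3 - 9x^2 + 2x - 4
f''(x) = -24x^2 - 18x + 2
This is a quadratic in x. Use the discriminant to count real roots.
Discriminant = (-18)^2 - 4 * (-24) * 2
= 324 - (-192)
= 516
Since discriminant > 0, f''(x) = 0 has 2 distinct real solutions.
A quadratic with two distinct real roots changes sign at each root, so concavity changes at both.
Number of inflection points: 2

2


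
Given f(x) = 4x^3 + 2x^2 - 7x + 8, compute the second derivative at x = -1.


First derivative:
f'(x) = 12x^2 + 4x - 7
Second derivative:
f''(x) = 24x + 4
Substitute x = -1:
f''(-1) = 24 * (-1) + 4
= -24 + 4
= -20

-20


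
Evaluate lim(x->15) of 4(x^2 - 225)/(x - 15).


Direct substitution gives 0/0, so we factor the numerator.
Factor: 4(x^2 - 225) = 4 * (x - 15)(x + 15)
Cancel the common factor (x - 15):
4(x^2 - 225)/(x - 15) = 4 * (x + 15)
Now substitute x = 15:
= 4 * (15 + 15) = 120

120


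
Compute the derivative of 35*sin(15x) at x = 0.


Apply the chain rule to differentiate 35*sin(15x):
d/dx [35*sin(15x)]
= 35 * cos(15x) * d/dx(15x)
= 35 * 15 * cos(15x)
= 525 * cos(15x)
Evaluate at x = 0:
= 525 * cos(0)
= 525 * 1
= 525

525


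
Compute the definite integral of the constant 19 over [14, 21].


The integral of a constant k over [a, b] equals k * (b - a).
integral from 14 to 21 of 19 dx
= 19 * (21 - 14)
= 19 * 7
= 133

133


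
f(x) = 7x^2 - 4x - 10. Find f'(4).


Differentiate term by term using power and sum rules:
f(x) = 7x^2 - 4x - 10
f'(x) = 14x - 4
Substitute x = 4:
f'(4) = 14 * 4 - 4
= 56 - 4
= 52

52


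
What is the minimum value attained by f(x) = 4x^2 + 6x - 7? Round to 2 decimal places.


For a quadratic f(x) = ax^2 + bx + c with a > 0, the minimum is at the vertex.
Vertex x-coordinate: x = -b/(2a)
x = -(6) / (2 * 4)
x = -6/8 = -3/4
Substitute back to find the minimum value:
f(-3/4) = 4 * (-3/4)^2 + 6 * (-3/4) - 7
= 9/4 - 9/2 - 7
= -37/4 = -9.25

-9.25


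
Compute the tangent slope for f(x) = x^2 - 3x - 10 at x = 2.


The slope of the tangent line equals f'(x) at the point.
f(x) = x^2 - 3x - 10
f'(x) = 2x - 3
At x = 2:
f'(2) = 2 * 2 - 3
= 4 - 3
= 1

1


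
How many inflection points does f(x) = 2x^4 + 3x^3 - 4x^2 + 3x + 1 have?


Inflection points occur where f''(x) = 0 and concavity changes.
f(x) = 2x^4 + 3x^3 - 4x^2 + 3x + 1
f'(x) = 8x^3 + 9x^2 - 8x + 3
f''(x) = 24x^2 + 18x - 8
This is a quadratic in x. Use the discriminant to count real roots.
Discriminant = (18)^2 - 4 * 24 * (-8)
= 324 - (-768)
= 1092
Since discriminant > 0, f''(x) = 0 has 2 distinct real solutions.
A quadratic with two distinct real roots changes sign at each root, so concavity changes at both.
Number of inflection points: 2

2


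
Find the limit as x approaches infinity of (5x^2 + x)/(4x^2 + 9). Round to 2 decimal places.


For limits at infinity with equal-degree polynomials,
we compare leading coefficients.
Numerator leading term: 5x^2
Denominator leading term: 4x^2
Divide both by x^2:
lim = (5 + 1/x) / (4 + 9/x^2)
As x -> infinity, the 1/x and 1/x^2 terms vanish:
= 5/4 = 1.25

1.25


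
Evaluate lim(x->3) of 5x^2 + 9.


Since polynomials are continuous, we use direct substitution.
lim(x->3) of 5x^2 + 9
= 5 * 3^2 + 0 * 3 + 9
= 45 + 0 + 9
= 54

54


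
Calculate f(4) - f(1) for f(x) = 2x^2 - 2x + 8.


Net change = f(b) - f(a)
f(x) = 2x^2 - 2x + 8
Compute f(4):
f(4) = 2 * 4^2 - 2 * 4 + 8
= 32 - 8 + 8
= 32
Compute f(1):
f(1) = 2 * 1^2 - 2 * 1 + 8
= 2 - 2 + 8
= 8
Net change = 32 - 8 = 24

24


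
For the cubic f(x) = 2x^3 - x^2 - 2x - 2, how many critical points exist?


Find where f'(x) = 0:
f(x) = 2x^3 - x^2 - 2x - 2
f'(x) = 6x^2 - 2x - 2
This is a quadratic in x. Use the discriminant to count real roots.
Discriminant = (-2)^2 - 4 * 6 * (-2)
= 4 - (-48)
= 52
Since discriminant > 0, f'(x) = 0 has 2 real solutions.
Number of critical points: 2

2


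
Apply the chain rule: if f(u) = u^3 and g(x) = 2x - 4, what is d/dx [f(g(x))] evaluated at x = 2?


Using the chain rule: (f(g(x)))' = f'(g(x)) * g'(x)
First, find g(2):
g(2) = 2 * 2 - 4 = 0
Next, f'(u) = 3u^2
And g'(x) = 2
So f'(g(2)) * g'(2)
= 3 * 0^2 * 2
= 3 * 0 * 2
= 0

0


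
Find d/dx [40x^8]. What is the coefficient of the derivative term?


We apply the power rule: d/dx [ax^n] = a*n * x^(n-1)
d/dx [40x^8]
= 40 * 8 * x^(8-1)
= 320x^7
The coefficient is 320

320


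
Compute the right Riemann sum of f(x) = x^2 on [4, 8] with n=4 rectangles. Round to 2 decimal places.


Right Riemann sum uses right endpoints of each subinterval.
Interval: [4, 8], n = 4
dx = (8 - 4) / 4 = 1
Right endpoints: [5, 6, 7, 8]
f values: [25, 36, 49, 64]
Sum = dx * (sum of f values)
= 1 * 174
= 174 = 174.00

174.00


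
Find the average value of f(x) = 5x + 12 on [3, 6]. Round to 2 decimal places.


Average value = 1/(b-a) * integral from a to b of f(x) dx
First compute the integral of 5x + 12:
F(x) = (5/2)x^2 + 12x
F(6) = 5/2 * 36 + 12 * 6 = 162
F(3) = 5/2 * 9 + 12 * 3 = 117/2
Integral = 162 - 117/2 = 207/2
Average = (207/2) / (6 - 3) = (207/2) / 3
= 69/2 = 34.50

34.50


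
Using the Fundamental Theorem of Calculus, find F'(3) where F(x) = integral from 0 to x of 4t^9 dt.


By the Fundamental Theorem of Calculus (Part 1):
If F(x) = integral from 0 to x of f(t) dt, then F'(x) = f(x)
Here f(t) = 4t^9
So F'(x) = 4x^9
Evaluate at x = 3:
F'(3) = 4 * 3^9
= 4 * 19683
= 78732

78732


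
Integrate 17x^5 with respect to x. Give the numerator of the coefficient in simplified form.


Apply the power rule for integration:
integral of ax^n dx = a/(n+1) * x^(n+1) + C
integral of 17x^5 dx
= 17/6 * x^6 + C
The coefficient in lowest terms is 17/6, and its numerator is 17

17


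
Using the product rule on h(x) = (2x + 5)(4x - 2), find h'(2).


Let u(x) = 2x + 5 and v(x) = 4x - 2
u'(x) = 2
v'(x) = 4
Product rule: h'(x) = u'(x)*v(x) + u(x)*v'(x)
= 2 * (4x - 2) + (2x + 5) * 4
At x = 2:
u(2) = 2 * 2 + 5 = 9
v(2) = 4 * 2 - 2 = 6
h'(2) = 2 * 6 + 9 * 4
= 12 + 36
= 48

48


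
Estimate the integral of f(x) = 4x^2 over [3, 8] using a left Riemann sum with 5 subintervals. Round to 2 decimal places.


Left Riemann sum uses left endpoints of each subinterval.
Interval: [3, 8], n = 5
dx = (8 - 3) / 5 = 1
Left endpoints: [3, 4, 5, 6, 7]
f values: [36, 64, 100, 144, 196]
Sum = dx * (sum of f values)
= 1 * 540
= 540 = 540.00

540.00


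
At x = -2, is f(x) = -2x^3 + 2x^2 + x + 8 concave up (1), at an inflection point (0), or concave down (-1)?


Concavity is determined by the sign of f''(x).
f(x) = -2x^3 + 2x^2 + x + 8
f'(x) = -6x^2 + 4x + 1
f''(x) = -12x + 4
f''(-2) = -12 * (-2) + 4
= 24 + 4
= 28
Since f''(-2) > 0, the function is concave up (1)

1


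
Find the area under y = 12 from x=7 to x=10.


The area under a constant function y = 12 is a rectangle.
Width = 10 - 7 = 3
Height = 12
Area = width * height
= 3 * 12
= 36

36


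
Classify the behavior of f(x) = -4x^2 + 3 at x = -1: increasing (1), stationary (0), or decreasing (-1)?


Compute f'(x) to determine behavior:
f'(x) = -8x
f'(-1) = -8 * (-1) + 0
= 8 + 0
= 8
Since f'(-1) > 0, the function is increasing (1)

1


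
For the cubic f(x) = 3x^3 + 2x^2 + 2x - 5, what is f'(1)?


Differentiate f(x) = 3x^3 + 2x^2 + 2x - 5 term by term:
f'(x) = 9x^2 + 4x + 2
Substitute x = 1:
f'(1) = 9 * 1^2 + 4 * 1 + 2
= 9 + 4 + 2
= 15

15


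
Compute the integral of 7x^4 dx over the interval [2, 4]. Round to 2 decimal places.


Find the antiderivative of 7x^4:
F(x) = 7/5 * x^5
Apply the Fundamental Theorem of Calculus:
F(4) - F(2)
= 7/5 * 4^5 - 7/5 * 2^5
= 7/5 * (1024 - 32)
= 7/5 * 992
= 6944/5 = 1388.80

1388.80


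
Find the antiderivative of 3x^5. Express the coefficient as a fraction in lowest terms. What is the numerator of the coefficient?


Apply the power rule for integration:
integral of ax^n dx = a/(n+1) * x^(n+1) + C
integral of 3x^5 dx
= 3/6 * x^6 + C
= 1/2 * x^6 + C
The coefficient in lowest terms is 1/2, and its numerator is 1

1


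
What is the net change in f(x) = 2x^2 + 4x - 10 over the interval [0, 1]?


Net change = f(b) - f(a)
f(x) = 2x^2 + 4x - 10
Compute f(1):
f(1) = 2 * 1^2 + 4 * 1 - 10
= 2 + 4 - 10
= -4
Compute f(0):
f(0) = 2 * 0^2 + 4 * 0 - 10
= 0 + 0 - 10
= -10
Net change = -4 - (-10) = 6

6


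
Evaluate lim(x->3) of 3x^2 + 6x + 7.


Since polynomials are continuous, we use direct substitution.
lim(x->3) of 3x^2 + 6x + 7
= 3 * 3^2 + 6 * 3 + 7
= 27 + 18 + 7
= 52

52


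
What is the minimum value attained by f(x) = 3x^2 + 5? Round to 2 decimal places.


For a quadratic f(x) = ax^2 + bx + c with a > 0, the minimum is at the vertex.
Vertex x-coordinate: x = -b/(2a)
x = -(0) / (2 * 3)
x = 0/6 = 0
Substitute back to find the minimum value:
f(0) = 3 * 0^2 + 0 * 0 + 5
= 0 + 0 + 5
= 5 = 5.00

5.00


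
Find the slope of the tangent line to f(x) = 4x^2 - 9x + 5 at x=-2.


The slope of the tangent line equals f'(x) at the point.
f(x) = 4x^2 - 9x + 5
f'(x) = 8x - 9
At x = -2:
f'(-2) = 8 * (-2) - 9
= -16 - 9
= -25

-25


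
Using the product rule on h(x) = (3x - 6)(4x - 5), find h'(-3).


Let u(x) = 3x - 6 and v(x) = 4x - 5
u'(x) = 3
v'(x) = 4
Product rule: h'(x) = u'(x)*v(x) + u(x)*v'(x)
= 3 * (4x - 5) + (3x - 6) * 4
At x = -3:
u(-3) = 3 * (-3) - 6 = -15
v(-3) = 4 * (-3) - 5 = -17
h'(-3) = 3 * (-17) + (-15) * 4
= -51 - 60
= -111

-111


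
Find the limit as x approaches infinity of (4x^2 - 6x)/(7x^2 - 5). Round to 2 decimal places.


For limits at infinity with equal-degree polynomials,
we compare leading coefficients.
Numerator leading term: 4x^2
Denominator leading term: 7x^2
Divide both by x^2:
lim = (4 - 6/x) / (7 - 5/x^2)
As x -> infinity, the 1/x and 1/x^2 terms vanish:
= 4/7 ≈ 0.57

0.57
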